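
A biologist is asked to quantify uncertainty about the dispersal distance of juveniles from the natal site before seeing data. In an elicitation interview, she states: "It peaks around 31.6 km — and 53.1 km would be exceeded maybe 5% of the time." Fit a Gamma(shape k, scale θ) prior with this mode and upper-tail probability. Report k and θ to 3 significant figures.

k ≈ 11.4, θ ≈ 3.05

Gamma(k,θ) with k>1 has mode (k−1)θ, so θ = 31.6/(k−1).
Need P(X < 53.1) = 0.95 with θ tied to k this way. Start at k = 2, θ = 31.6: P(X<53.1) ≈ 0.501.
Too low — raise k to concentrate. Iterating converges to k ≈ 11.4.
Then θ = 31.6/(11.4−1) ≈ 3.05.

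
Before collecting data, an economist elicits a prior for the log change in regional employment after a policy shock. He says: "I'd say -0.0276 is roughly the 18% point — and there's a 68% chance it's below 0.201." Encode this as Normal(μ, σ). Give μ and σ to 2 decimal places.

For Normal(μ,σ), the p-quantile is μ + z_p·σ. Here z_{0.18} = -0.9154, z_{0.68} = 0.4677.
So -0.0276 = μ − 0.9154σ and 0.201 = μ + 0.4677σ.
Subtracting: σ = (0.201 − -0.0276)/(0.4677 − (-0.9154)) = 0.17.
Then μ = -0.0276 − (-0.9154)·0.17 = 0.12.

μ = 0.12, σ = 0.17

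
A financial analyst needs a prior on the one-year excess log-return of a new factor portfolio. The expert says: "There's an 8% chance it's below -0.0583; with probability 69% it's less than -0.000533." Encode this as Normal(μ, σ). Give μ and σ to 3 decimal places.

μ = -0.016, σ = 0.030

The p-quantile of Normal(μ,σ) is μ + z_p·σ, with z_{0.08} = -1.405 and z_{0.69} = 0.4959.
Eliminate σ: μ = (z₂·x₁ − z₁·x₂)/(z₂ − z₁) = (0.4959·-0.0583 − (-1.405)·-0.000533)/1.901 = -0.016.
Then σ = (x₂ − x₁)/(z₂ − z₁) = (-0.000533 − -0.0583)/1.901 = 0.030.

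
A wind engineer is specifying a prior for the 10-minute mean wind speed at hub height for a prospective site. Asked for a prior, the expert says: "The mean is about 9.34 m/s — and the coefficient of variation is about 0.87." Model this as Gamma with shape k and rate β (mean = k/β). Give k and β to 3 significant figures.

For Gamma(k, rate β): mean = k/β, variance = k/β², so CV = 1/√k.
CV = 0.87, hence k = 1/CV² = 1.32.
Then β = k/mean = 1.32/9.34 = 0.141.

k ≈ 1.32, β ≈ 0.141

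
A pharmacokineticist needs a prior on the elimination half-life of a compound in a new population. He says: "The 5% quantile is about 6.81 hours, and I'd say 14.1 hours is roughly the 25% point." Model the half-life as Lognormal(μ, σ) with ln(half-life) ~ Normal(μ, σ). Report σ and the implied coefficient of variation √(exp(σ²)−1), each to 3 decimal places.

σ ≈ 0.750, CV ≈ 0.869

If T ~ Lognormal(μ,σ) then ln T ~ Normal(μ,σ), so the p-quantile of ln T is μ + z_p·σ.
ln(6.81) = 1.918 and ln(14.1) = 2.646; z_{0.05} = -1.645, z_{0.25} = -0.6745.
σ = (2.646 − 1.918)/(-0.6745 − (-1.645)) = 0.750.
μ = 1.918 − (-1.645)·0.750 = 3.152.
CV = √(exp(σ²)−1) = √(exp(0.5625)−1) = 0.869.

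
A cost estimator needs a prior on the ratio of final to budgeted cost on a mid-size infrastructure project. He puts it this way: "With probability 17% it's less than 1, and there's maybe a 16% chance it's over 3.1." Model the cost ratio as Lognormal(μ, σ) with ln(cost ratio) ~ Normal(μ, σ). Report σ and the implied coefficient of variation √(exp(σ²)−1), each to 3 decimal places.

σ ≈ 0.581, CV ≈ 0.633

If T ~ Lognormal(μ,σ) then ln T ~ Normal(μ,σ), so the p-quantile of ln T is μ + z_p·σ.
ln(1) = 0 and ln(3.1) = 1.131; z_{0.17} = -0.9542, z_{0.84} = 0.9945.
σ = (1.131 − 0)/(0.9945 − (-0.9542)) = 0.581.
μ = 0 − (-0.9542)·0.581 = 0.554.
CV = √(exp(σ²)−1) = √(exp(0.3371)−1) = 0.633.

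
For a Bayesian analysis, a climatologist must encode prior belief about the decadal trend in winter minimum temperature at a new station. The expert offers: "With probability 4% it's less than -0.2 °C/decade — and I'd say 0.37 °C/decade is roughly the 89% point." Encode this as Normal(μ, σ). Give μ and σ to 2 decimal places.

The p-quantile of Normal(μ,σ) is μ + z_p·σ, with z_{0.04} = -1.751 and z_{0.89} = 1.227.
Eliminate σ: μ = (z₂·x₁ − z₁·x₂)/(z₂ − z₁) = (1.227·-0.2 − (-1.751)·0.37)/2.977 = 0.14.
Then σ = (x₂ − x₁)/(z₂ − z₁) = (0.37 − -0.2)/2.977 = 0.19.

μ = 0.14, σ = 0.19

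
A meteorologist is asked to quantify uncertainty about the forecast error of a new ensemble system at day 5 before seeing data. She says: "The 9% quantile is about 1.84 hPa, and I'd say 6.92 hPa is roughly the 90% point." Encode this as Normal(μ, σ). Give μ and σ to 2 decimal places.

μ = 4.44, σ = 1.94

For Normal(μ,σ), the p-quantile is μ + z_p·σ. Here z_{0.09} = -1.341, z_{0.9} = 1.282.
So 1.84 = μ − 1.341σ and 6.92 = μ + 1.282σ.
Subtracting: σ = (6.92 − 1.84)/(1.282 − (-1.341)) = 1.94.
Then μ = 1.84 − (-1.341)·1.94 = 4.44.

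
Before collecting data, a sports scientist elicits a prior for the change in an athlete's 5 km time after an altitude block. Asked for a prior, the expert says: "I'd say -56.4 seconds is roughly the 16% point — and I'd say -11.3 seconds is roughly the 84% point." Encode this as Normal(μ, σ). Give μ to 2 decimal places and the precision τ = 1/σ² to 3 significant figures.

For Normal(μ,σ), the p-quantile is μ + z_p·σ. Here z_{0.16} = -0.9945, z_{0.84} = 0.9945.
So -56.4 = μ − 0.9945σ and -11.3 = μ + 0.9945σ.
Subtracting: σ = (-11.3 − -56.4)/(0.9945 − (-0.9945)) = 22.68.
Then μ = -56.4 − (-0.9945)·22.68 = -33.85.
Precision τ = 1/σ² = 1/22.68² = 0.00194.

μ = -33.85, τ = 0.00194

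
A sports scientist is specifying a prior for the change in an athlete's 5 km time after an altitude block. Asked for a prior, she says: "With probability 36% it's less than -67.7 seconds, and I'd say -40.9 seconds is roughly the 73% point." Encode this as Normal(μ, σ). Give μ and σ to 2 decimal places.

The p-quantile of Normal(μ,σ) is μ + z_p·σ, with z_{0.36} = -0.3585 and z_{0.73} = 0.6128.
Eliminate σ: μ = (z₂·x₁ − z₁·x₂)/(z₂ − z₁) = (0.6128·-67.7 − (-0.3585)·-40.9)/0.9713 = -57.81.
Then σ = (x₂ − x₁)/(z₂ − z₁) = (-40.9 − -67.7)/0.9713 = 27.59.

μ = -57.81, σ = 27.59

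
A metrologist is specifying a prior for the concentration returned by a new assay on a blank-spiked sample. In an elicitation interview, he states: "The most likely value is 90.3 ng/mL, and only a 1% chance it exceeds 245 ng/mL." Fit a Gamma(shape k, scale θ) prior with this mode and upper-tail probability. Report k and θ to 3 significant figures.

k ≈ 5.63, θ ≈ 19.5

Gamma(k,θ) with k>1 has mode (k−1)θ, so θ = 90.3/(k−1).
Need P(X < 245) = 0.99 with θ tied to k this way. Start at k = 2, θ = 90.3: P(X<245) ≈ 0.754.
Too low — raise k to concentrate. Iterating converges to k ≈ 5.63.
Then θ = 90.3/(5.63−1) ≈ 19.5.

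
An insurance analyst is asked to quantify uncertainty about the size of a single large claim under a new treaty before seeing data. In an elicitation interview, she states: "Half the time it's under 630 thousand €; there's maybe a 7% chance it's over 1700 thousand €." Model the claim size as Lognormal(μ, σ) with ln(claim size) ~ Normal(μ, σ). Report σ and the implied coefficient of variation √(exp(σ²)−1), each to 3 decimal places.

σ ≈ 0.673, CV ≈ 0.756

If T ~ Lognormal(μ,σ) then ln T ~ Normal(μ,σ), so the p-quantile of ln T is μ + z_p·σ.
ln(630) = 6.446 and ln(1700) = 7.438; z_{0.5} = 0, z_{0.93} = 1.476.
σ = (7.438 − 6.446)/(1.476 − (0)) = 0.673.
μ = 6.446 − (0)·0.673 = 6.446.
CV = √(exp(σ²)−1) = √(exp(0.4524)−1) = 0.756.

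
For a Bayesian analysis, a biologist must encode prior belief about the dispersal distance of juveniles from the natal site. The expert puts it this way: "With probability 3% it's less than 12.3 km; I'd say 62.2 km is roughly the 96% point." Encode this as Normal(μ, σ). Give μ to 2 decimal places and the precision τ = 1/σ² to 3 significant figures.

μ = 38.14, τ = 0.0053

For Normal(μ,σ), the p-quantile is μ + z_p·σ. Here z_{0.03} = -1.881, z_{0.96} = 1.751.
So 12.3 = μ − 1.881σ and 62.2 = μ + 1.751σ.
Subtracting: σ = (62.2 − 12.3)/(1.751 − (-1.881)) = 13.74.
Then μ = 12.3 − (-1.881)·13.74 = 38.14.
Precision τ = 1/σ² = 1/13.74² = 0.0053.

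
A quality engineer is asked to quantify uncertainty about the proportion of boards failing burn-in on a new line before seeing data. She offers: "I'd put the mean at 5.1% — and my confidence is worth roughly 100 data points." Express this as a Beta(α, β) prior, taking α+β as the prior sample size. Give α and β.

α = 5.1, β = 94.9

Under the effective-sample-size interpretation, Beta(α, β) has prior mean α/(α+β) and prior sample size α+β.
So α+β = 100 and α/(α+β) = 0.051, giving α = 0.051·100 = 5.1 and β = 100 − 5.1 = 94.9.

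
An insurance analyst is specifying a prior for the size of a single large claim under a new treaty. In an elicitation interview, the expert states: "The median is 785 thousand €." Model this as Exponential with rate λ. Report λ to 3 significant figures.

Exponential median = ln 2 / λ, so λ = ln 2 / 785.0 = 0.000883.

λ ≈ 0.000883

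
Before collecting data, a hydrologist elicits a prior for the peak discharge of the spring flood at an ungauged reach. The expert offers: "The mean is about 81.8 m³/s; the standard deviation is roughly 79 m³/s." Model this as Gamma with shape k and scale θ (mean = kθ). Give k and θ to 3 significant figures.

k ≈ 1.07, θ ≈ 76.3

For Gamma(k, scale θ): mean = kθ, variance = kθ², so CV = 1/√k.
CV = SD/mean = 79/81.8 = 0.9658, hence k = 1/CV² = 1.07.
Then θ = mean/k = 81.8/1.07 = 76.3.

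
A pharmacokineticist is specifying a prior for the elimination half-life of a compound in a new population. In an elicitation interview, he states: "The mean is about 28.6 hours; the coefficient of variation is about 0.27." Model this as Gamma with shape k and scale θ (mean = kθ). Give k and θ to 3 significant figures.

For Gamma(k, scale θ): mean = kθ, variance = kθ², so CV = 1/√k.
CV = 0.27, hence k = 1/CV² = 13.7.
Then θ = mean/k = 28.6/13.7 = 2.08.

k ≈ 13.7, θ ≈ 2.08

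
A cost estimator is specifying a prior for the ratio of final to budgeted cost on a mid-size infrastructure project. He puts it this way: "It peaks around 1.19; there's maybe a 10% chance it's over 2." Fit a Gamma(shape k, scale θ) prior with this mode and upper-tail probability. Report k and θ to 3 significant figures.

k ≈ 8.01, θ ≈ 0.17

Gamma(k,θ) with k>1 has mode (k−1)θ, so θ = 1.19/(k−1).
Need P(X < 2) = 0.9 with θ tied to k this way. Start at k = 2, θ = 1.19: P(X<2) ≈ 0.501.
Too low — raise k to concentrate. Iterating converges to k ≈ 8.01.
Then θ = 1.19/(8.01−1) ≈ 0.17.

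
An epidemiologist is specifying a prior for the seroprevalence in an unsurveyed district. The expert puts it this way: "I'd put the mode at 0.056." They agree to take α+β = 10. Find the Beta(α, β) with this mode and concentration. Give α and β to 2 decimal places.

α = 1.45, β = 8.55

For α,β > 1 the Beta mode is (α−1)/(α+β−2). With α+β = 10, the mode is (α−1)/8.
Set (α−1)/8 = 0.056 → α = 1 + 0.056·8 = 1.45.
β = 10 − α = 8.55.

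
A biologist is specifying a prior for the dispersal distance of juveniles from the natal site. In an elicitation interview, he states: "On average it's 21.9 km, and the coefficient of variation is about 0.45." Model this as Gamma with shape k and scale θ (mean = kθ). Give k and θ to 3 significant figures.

k ≈ 4.94, θ ≈ 4.43

For Gamma(k, scale θ): mean = kθ, variance = kθ², so CV = 1/√k.
CV = 0.45, hence k = 1/CV² = 4.94.
Then θ = mean/k = 21.9/4.94 = 4.43.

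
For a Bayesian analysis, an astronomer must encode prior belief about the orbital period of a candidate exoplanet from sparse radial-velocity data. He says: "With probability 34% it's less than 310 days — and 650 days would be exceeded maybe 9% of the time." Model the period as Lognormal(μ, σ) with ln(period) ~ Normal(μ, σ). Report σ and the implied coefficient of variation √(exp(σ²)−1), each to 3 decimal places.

σ ≈ 0.422, CV ≈ 0.442

If T ~ Lognormal(μ,σ) then ln T ~ Normal(μ,σ), so the p-quantile of ln T is μ + z_p·σ.
ln(310) = 5.737 and ln(650) = 6.477; z_{0.34} = -0.4125, z_{0.91} = 1.341.
σ = (6.477 − 5.737)/(1.341 − (-0.4125)) = 0.422.
μ = 5.737 − (-0.4125)·0.422 = 5.911.
CV = √(exp(σ²)−1) = √(exp(0.1783)−1) = 0.442.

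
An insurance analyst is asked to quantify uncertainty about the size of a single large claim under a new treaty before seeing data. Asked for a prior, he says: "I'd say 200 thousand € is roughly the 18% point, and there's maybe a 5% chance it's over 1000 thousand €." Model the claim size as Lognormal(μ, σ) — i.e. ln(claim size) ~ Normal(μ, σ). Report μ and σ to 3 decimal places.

μ ≈ 5.874, σ ≈ 0.629

If T ~ Lognormal(μ,σ) then ln T ~ Normal(μ,σ), so the p-quantile of ln T is μ + z_p·σ.
ln(200) = 5.298 and ln(1000) = 6.908; z_{0.18} = -0.9154, z_{0.95} = 1.645.
σ = (6.908 − 5.298)/(1.645 − (-0.9154)) = 0.629.
μ = 5.298 − (-0.9154)·0.629 = 5.874.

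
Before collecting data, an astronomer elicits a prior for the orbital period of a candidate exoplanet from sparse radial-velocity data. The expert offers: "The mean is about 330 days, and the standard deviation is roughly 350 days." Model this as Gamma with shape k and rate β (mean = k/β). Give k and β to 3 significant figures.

For Gamma(k, rate β): mean = k/β, variance = k/β², so CV = 1/√k.
CV = SD/mean = 350/330 = 1.061, hence k = 1/CV² = 0.889.
Then β = k/mean = 0.889/330 = 0.00269.

k ≈ 0.889, β ≈ 0.00269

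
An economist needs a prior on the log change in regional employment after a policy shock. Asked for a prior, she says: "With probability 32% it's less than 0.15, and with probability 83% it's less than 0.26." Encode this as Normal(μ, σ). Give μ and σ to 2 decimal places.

μ = 0.19, σ = 0.08

For Normal(μ,σ), the p-quantile is μ + z_p·σ. Here z_{0.32} = -0.4677, z_{0.83} = 0.9542.
So 0.15 = μ − 0.4677σ and 0.26 = μ + 0.9542σ.
Subtracting: σ = (0.26 − 0.15)/(0.9542 − (-0.4677)) = 0.08.
Then μ = 0.15 − (-0.4677)·0.08 = 0.19.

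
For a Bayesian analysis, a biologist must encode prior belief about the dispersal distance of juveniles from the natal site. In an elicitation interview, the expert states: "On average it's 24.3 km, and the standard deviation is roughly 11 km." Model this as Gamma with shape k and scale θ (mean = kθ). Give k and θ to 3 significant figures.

k ≈ 4.88, θ ≈ 4.98

For Gamma(k, scale θ): mean = kθ, variance = kθ², so CV = 1/√k.
CV = SD/mean = 11/24.3 = 0.4527, hence k = 1/CV² = 4.88.
Then θ = mean/k = 24.3/4.88 = 4.98.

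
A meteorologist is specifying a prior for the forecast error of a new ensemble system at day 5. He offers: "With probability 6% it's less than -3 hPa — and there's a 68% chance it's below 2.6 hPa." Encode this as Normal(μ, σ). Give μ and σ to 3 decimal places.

μ = 1.305, σ = 2.769

For Normal(μ,σ), the p-quantile is μ + z_p·σ. Here z_{0.06} = -1.555, z_{0.68} = 0.4677.
So -3 = μ − 1.555σ and 2.6 = μ + 0.4677σ.
Subtracting: σ = (2.6 − -3)/(0.4677 − (-1.555)) = 2.769.
Then μ = -3 − (-1.555)·2.769 = 1.305.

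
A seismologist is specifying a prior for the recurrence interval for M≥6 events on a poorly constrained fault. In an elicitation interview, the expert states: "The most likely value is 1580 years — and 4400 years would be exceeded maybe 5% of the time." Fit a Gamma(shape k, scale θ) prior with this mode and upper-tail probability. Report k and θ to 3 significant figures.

k ≈ 3.55, θ ≈ 619

Gamma(k,θ) with k>1 has mode (k−1)θ, so θ = 1580/(k−1).
Need P(X < 4400) = 0.95 with θ tied to k this way. Start at k = 2, θ = 1580: P(X<4400) ≈ 0.766.
Too low — raise k to concentrate. Iterating converges to k ≈ 3.55.
Then θ = 1580/(3.55−1) ≈ 619.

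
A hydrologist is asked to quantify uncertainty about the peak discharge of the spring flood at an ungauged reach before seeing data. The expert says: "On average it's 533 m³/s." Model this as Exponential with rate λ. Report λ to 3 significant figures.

Exponential mean = 1/λ, so λ = 1/533.0 = 0.00188.

λ ≈ 0.00188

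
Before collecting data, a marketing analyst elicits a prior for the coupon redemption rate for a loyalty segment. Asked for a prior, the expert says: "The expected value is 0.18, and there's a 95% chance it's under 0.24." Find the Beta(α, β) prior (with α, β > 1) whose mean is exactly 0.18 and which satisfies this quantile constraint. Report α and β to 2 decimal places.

α ≈ 21.85, β ≈ 99.56

With mean 0.18 fixed, write α = 0.18s, β = 0.82s where s = α+β.
Need P(θ < 0.24) = 0.95 under Beta(0.18s, 0.82s). Normal approximation: (q−m)/√(m(1−m)/s) ≈ z_{0.95} = 1.64, so s ≈ 0.18·0.82·(1.64)²/(0.24−0.18)² = 110.9.
At s = 110.9: P(θ<0.24) ≈ 0.943. Adjusting to match 0.95 gives s ≈ 121.41.
So α = 0.18·121.41 ≈ 21.85, β = 0.82·121.41 ≈ 99.56.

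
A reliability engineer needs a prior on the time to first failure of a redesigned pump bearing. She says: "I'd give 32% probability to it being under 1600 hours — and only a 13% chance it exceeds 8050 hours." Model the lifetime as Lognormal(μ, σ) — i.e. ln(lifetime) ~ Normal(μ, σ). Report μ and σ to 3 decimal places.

If T ~ Lognormal(μ,σ) then ln T ~ Normal(μ,σ), so the p-quantile of ln T is μ + z_p·σ.
ln(1600) = 7.378 and ln(8050) = 8.993; z_{0.32} = -0.4677, z_{0.87} = 1.126.
σ = (8.993 − 7.378)/(1.126 − (-0.4677)) = 1.014.
μ = 7.378 − (-0.4677)·1.014 = 7.852.

μ ≈ 7.852, σ ≈ 1.014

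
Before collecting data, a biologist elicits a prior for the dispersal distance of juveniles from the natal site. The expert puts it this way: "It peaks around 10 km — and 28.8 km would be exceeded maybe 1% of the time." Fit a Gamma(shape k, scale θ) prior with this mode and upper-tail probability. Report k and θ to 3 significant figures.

Gamma(k,θ) with k>1 has mode (k−1)θ, so θ = 10/(k−1).
Need P(X < 28.8) = 0.99 with θ tied to k this way. Start at k = 2, θ = 10: P(X<28.8) ≈ 0.782.
Too low — raise k to concentrate. Iterating converges to k ≈ 5.06.
Then θ = 10/(5.06−1) ≈ 2.46.

k ≈ 5.06, θ ≈ 2.46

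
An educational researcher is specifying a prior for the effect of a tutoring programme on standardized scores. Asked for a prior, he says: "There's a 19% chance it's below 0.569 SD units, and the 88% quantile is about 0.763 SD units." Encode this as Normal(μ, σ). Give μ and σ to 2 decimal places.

For Normal(μ,σ), the p-quantile is μ + z_p·σ. Here z_{0.19} = -0.8779, z_{0.88} = 1.175.
So 0.569 = μ − 0.8779σ and 0.763 = μ + 1.175σ.
Subtracting: σ = (0.763 − 0.569)/(1.175 − (-0.8779)) = 0.09.
Then μ = 0.569 − (-0.8779)·0.09 = 0.65.

μ = 0.65, σ = 0.09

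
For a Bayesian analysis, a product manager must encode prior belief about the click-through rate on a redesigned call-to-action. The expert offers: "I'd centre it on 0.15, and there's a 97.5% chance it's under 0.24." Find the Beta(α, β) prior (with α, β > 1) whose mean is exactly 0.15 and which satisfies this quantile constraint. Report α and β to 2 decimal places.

α ≈ 10.91, β ≈ 61.80

With mean 0.15 fixed, write α = 0.15s, β = 0.85s where s = α+β.
Need P(θ < 0.24) = 0.975 under Beta(0.15s, 0.85s). Normal approximation: (q−m)/√(m(1−m)/s) ≈ z_{0.975} = 1.96, so s ≈ 0.15·0.85·(1.96)²/(0.24−0.15)² = 60.5.
At s = 60.5: P(θ<0.24) ≈ 0.964. Adjusting to match 0.975 gives s ≈ 72.70.
So α = 0.15·72.70 ≈ 10.91, β = 0.85·72.70 ≈ 61.80.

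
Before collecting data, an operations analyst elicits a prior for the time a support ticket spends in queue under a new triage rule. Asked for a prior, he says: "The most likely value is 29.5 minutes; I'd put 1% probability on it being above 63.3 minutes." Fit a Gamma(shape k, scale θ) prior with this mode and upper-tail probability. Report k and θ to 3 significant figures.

k ≈ 9.31, θ ≈ 3.55

Gamma(k,θ) with k>1 has mode (k−1)θ, so θ = 29.5/(k−1).
Need P(X < 63.3) = 0.99 with θ tied to k this way. Start at k = 2, θ = 29.5: P(X<63.3) ≈ 0.632.
Too low — raise k to concentrate. Iterating converges to k ≈ 9.31.
Then θ = 29.5/(9.31−1) ≈ 3.55.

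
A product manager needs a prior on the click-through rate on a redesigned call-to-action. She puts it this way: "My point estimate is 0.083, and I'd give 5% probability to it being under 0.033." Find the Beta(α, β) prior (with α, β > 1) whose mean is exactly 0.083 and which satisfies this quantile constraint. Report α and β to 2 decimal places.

With mean 0.083 fixed, write α = 0.083s, β = 0.917s where s = α+β.
Need P(θ < 0.033) = 0.05 under Beta(0.083s, 0.917s). Normal approximation: (q−m)/√(m(1−m)/s) ≈ z_{0.05} = -1.64, so s ≈ 0.083·0.917·(-1.64)²/(0.033−0.083)² = 82.4.
At s = 82.4: P(θ<0.033) ≈ 0.022. Adjusting to match 0.05 gives s ≈ 57.66.
So α = 0.083·57.66 ≈ 4.79, β = 0.917·57.66 ≈ 52.87.

α ≈ 4.79, β ≈ 52.87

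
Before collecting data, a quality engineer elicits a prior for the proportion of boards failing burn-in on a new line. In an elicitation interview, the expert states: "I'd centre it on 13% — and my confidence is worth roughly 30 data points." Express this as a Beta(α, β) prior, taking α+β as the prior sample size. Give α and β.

α = 3.9, β = 26.1

Under the effective-sample-size interpretation, Beta(α, β) has prior mean α/(α+β) and prior sample size α+β.
So α+β = 30 and α/(α+β) = 0.13, giving α = 0.13·30 = 3.9 and β = 30 − 3.9 = 26.1.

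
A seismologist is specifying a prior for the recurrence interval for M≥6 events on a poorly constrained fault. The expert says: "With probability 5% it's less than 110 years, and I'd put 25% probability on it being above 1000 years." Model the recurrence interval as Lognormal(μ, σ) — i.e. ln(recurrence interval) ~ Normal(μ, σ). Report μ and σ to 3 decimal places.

If T ~ Lognormal(μ,σ) then ln T ~ Normal(μ,σ), so the p-quantile of ln T is μ + z_p·σ.
ln(110) = 4.7 and ln(1000) = 6.908; z_{0.05} = -1.645, z_{0.75} = 0.6745.
σ = (6.908 − 4.7)/(0.6745 − (-1.645)) = 0.952.
μ = 4.7 − (-1.645)·0.952 = 6.266.

μ ≈ 6.266, σ ≈ 0.952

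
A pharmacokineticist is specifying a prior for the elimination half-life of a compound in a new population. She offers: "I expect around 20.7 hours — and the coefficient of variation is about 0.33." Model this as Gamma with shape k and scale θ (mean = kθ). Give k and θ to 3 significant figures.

k ≈ 9.18, θ ≈ 2.25

For Gamma(k, scale θ): mean = kθ, variance = kθ², so CV = 1/√k.
CV = 0.33, hence k = 1/CV² = 9.18.
Then θ = mean/k = 20.7/9.18 = 2.25.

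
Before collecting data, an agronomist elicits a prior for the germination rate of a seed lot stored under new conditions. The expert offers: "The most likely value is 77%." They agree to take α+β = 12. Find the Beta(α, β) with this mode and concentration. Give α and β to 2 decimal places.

For α,β > 1 the Beta mode is (α−1)/(α+β−2). With α+β = 12, the mode is (α−1)/10.
Set (α−1)/10 = 0.77 → α = 1 + 0.77·10 = 8.70.
β = 12 − α = 3.30.

α = 8.70, β = 3.30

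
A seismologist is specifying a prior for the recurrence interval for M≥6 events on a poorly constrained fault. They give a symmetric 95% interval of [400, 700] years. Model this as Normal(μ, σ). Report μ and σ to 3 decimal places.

A symmetric 95% interval runs μ ± z·σ with z = 1.96.
Half-width = 150, so σ = 150/1.96 = 76.532.
μ is the interval midpoint, 550.000.

μ = 550.000, σ = 76.532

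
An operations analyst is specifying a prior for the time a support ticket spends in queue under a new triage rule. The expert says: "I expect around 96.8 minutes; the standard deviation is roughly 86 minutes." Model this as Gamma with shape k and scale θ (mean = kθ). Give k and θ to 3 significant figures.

For Gamma(k, scale θ): mean = kθ, variance = kθ², so CV = 1/√k.
CV = SD/mean = 86/96.8 = 0.8884, hence k = 1/CV² = 1.27.
Then θ = mean/k = 96.8/1.27 = 76.4.

k ≈ 1.27, θ ≈ 76.4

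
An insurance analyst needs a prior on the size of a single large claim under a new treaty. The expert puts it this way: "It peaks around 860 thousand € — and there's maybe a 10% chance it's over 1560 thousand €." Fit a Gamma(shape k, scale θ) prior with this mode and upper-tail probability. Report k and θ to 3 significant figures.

Gamma(k,θ) with k>1 has mode (k−1)θ, so θ = 860/(k−1).
Need P(X < 1560) = 0.9 with θ tied to k this way. Start at k = 2, θ = 860: P(X<1560) ≈ 0.541.
Too low — raise k to concentrate. Iterating converges to k ≈ 6.37.
Then θ = 860/(6.37−1) ≈ 160.

k ≈ 6.37, θ ≈ 160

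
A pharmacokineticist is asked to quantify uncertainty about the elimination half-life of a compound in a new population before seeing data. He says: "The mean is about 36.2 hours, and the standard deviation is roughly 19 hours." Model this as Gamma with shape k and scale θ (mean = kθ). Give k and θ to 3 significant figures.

k ≈ 3.63, θ ≈ 9.97

For Gamma(k, scale θ): mean = kθ, variance = kθ², so CV = 1/√k.
CV = SD/mean = 19/36.2 = 0.5249, hence k = 1/CV² = 3.63.
Then θ = mean/k = 36.2/3.63 = 9.97.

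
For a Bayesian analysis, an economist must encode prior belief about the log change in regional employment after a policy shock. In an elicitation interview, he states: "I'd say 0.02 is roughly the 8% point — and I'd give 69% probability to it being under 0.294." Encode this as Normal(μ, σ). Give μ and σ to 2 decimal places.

The p-quantile of Normal(μ,σ) is μ + z_p·σ, with z_{0.08} = -1.405 and z_{0.69} = 0.4959.
Eliminate σ: μ = (z₂·x₁ − z₁·x₂)/(z₂ − z₁) = (0.4959·0.02 − (-1.405)·0.294)/1.901 = 0.22.
Then σ = (x₂ − x₁)/(z₂ − z₁) = (0.294 − 0.02)/1.901 = 0.14.

μ = 0.22, σ = 0.14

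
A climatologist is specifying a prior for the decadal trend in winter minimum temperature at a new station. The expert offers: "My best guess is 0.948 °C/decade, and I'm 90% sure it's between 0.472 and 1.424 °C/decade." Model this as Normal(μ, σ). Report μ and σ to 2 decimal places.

μ = 0.95, σ = 0.29

A symmetric 90% interval runs μ ± z·σ with z = 1.645.
Half-width = 0.476, so σ = 0.476/1.645 = 0.29.
μ is the stated best guess, 0.95.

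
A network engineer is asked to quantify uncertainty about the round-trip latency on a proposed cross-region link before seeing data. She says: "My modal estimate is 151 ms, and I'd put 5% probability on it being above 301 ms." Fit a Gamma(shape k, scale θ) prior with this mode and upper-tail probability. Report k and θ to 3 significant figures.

Gamma(k,θ) with k>1 has mode (k−1)θ, so θ = 151/(k−1).
Need P(X < 301) = 0.95 with θ tied to k this way. Start at k = 2, θ = 151: P(X<301) ≈ 0.592.
Too low — raise k to concentrate. Iterating converges to k ≈ 6.83.
Then θ = 151/(6.83−1) ≈ 25.9.

k ≈ 6.83, θ ≈ 25.9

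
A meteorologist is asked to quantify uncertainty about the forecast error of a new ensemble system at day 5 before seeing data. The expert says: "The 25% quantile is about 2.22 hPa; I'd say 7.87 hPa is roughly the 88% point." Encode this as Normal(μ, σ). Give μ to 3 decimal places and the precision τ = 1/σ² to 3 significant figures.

For Normal(μ,σ), the p-quantile is μ + z_p·σ. Here z_{0.25} = -0.6745, z_{0.88} = 1.175.
So 2.22 = μ − 0.6745σ and 7.87 = μ + 1.175σ.
Subtracting: σ = (7.87 − 2.22)/(1.175 − (-0.6745)) = 3.055.
Then μ = 2.22 − (-0.6745)·3.055 = 4.281.
Precision τ = 1/σ² = 1/3.055² = 0.107.

μ = 4.281, τ = 0.107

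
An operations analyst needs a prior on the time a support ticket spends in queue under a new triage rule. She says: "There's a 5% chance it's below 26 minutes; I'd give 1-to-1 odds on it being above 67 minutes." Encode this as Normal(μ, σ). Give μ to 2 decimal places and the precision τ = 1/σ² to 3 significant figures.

For Normal(μ,σ), the p-quantile is μ + z_p·σ. Here z_{0.05} = -1.645, z_{0.5} = 0.
So 26 = μ − 1.645σ and 67 = μ + 0σ.
Subtracting: σ = (67 − 26)/(0 − (-1.645)) = 24.93.
Then μ = 26 − (-1.645)·24.93 = 67.00.
Precision τ = 1/σ² = 1/24.93² = 0.00161.

μ = 67.00, τ = 0.00161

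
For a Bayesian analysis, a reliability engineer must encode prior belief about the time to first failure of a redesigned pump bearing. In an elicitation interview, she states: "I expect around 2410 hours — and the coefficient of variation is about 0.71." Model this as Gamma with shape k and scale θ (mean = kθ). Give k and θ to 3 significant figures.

k ≈ 1.98, θ ≈ 1210

For Gamma(k, scale θ): mean = kθ, variance = kθ², so CV = 1/√k.
CV = 0.71, hence k = 1/CV² = 1.98.
Then θ = mean/k = 2410/1.98 = 1210.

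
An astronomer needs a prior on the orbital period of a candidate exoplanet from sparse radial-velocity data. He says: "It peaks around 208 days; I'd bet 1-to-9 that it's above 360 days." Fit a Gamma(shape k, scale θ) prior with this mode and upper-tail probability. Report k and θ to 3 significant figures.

k ≈ 7.3, θ ≈ 33

Gamma(k,θ) with k>1 has mode (k−1)θ, so θ = 208/(k−1).
Need P(X < 360) = 0.9 with θ tied to k this way. Start at k = 2, θ = 208: P(X<360) ≈ 0.516.
Too low — raise k to concentrate. Iterating converges to k ≈ 7.3.
Then θ = 208/(7.3−1) ≈ 33.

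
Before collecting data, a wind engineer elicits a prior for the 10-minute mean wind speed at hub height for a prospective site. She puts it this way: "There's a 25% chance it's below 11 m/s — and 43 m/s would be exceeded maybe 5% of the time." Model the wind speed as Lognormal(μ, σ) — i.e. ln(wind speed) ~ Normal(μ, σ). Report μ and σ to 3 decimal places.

If T ~ Lognormal(μ,σ) then ln T ~ Normal(μ,σ), so the p-quantile of ln T is μ + z_p·σ.
ln(11) = 2.398 and ln(43) = 3.761; z_{0.25} = -0.6745, z_{0.95} = 1.645.
σ = (3.761 − 2.398)/(1.645 − (-0.6745)) = 0.588.
μ = 2.398 − (-0.6745)·0.588 = 2.794.

μ ≈ 2.794, σ ≈ 0.588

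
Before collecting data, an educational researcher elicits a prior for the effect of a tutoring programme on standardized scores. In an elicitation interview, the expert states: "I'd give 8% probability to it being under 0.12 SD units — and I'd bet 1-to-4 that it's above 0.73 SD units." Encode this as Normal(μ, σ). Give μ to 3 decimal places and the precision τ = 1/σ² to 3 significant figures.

μ = 0.501, τ = 13.6

The p-quantile of Normal(μ,σ) is μ + z_p·σ, with z_{0.08} = -1.405 and z_{0.8} = 0.8416.
Eliminate σ: μ = (z₂·x₁ − z₁·x₂)/(z₂ − z₁) = (0.8416·0.12 − (-1.405)·0.73)/2.247 = 0.501.
Then σ = (x₂ − x₁)/(z₂ − z₁) = (0.73 − 0.12)/2.247 = 0.272.
Precision τ = 1/σ² = 1/0.2715² = 13.6.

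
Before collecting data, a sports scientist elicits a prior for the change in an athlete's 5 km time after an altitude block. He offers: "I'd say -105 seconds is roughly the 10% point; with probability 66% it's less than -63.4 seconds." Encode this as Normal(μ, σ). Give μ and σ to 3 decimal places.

For Normal(μ,σ), the p-quantile is μ + z_p·σ. Here z_{0.1} = -1.282, z_{0.66} = 0.4125.
So -105 = μ − 1.282σ and -63.4 = μ + 0.4125σ.
Subtracting: σ = (-63.4 − -105)/(0.4125 − (-1.282)) = 24.557.
Then μ = -105 − (-1.282)·24.557 = -73.529.

μ = -73.529, σ = 24.557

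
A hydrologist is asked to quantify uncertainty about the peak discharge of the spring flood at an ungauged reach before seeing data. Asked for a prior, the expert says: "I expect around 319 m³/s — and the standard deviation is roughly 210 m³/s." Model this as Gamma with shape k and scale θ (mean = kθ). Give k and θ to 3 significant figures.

k ≈ 2.31, θ ≈ 138

For Gamma(k, scale θ): mean = kθ, variance = kθ², so CV = 1/√k.
CV = SD/mean = 210/319 = 0.6583, hence k = 1/CV² = 2.31.
Then θ = mean/k = 319/2.31 = 138.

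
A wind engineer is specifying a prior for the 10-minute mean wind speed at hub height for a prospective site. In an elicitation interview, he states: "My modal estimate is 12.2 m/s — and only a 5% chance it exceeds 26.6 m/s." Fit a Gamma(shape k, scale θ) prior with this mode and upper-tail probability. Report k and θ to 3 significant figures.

Gamma(k,θ) with k>1 has mode (k−1)θ, so θ = 12.2/(k−1).
Need P(X < 26.6) = 0.95 with θ tied to k this way. Start at k = 2, θ = 12.2: P(X<26.6) ≈ 0.641.
Too low — raise k to concentrate. Iterating converges to k ≈ 5.53.
Then θ = 12.2/(5.53−1) ≈ 2.69.

k ≈ 5.53, θ ≈ 2.69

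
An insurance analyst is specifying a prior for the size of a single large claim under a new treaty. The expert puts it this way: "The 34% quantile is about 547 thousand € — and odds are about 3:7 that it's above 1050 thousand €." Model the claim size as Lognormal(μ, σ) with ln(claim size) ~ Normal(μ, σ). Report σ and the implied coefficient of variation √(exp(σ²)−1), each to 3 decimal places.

σ ≈ 0.696, CV ≈ 0.790

If T ~ Lognormal(μ,σ) then ln T ~ Normal(μ,σ), so the p-quantile of ln T is μ + z_p·σ.
ln(547) = 6.304 and ln(1050) = 6.957; z_{0.34} = -0.4125, z_{0.7} = 0.5244.
σ = (6.957 − 6.304)/(0.5244 − (-0.4125)) = 0.696.
μ = 6.304 − (-0.4125)·0.696 = 6.592.
CV = √(exp(σ²)−1) = √(exp(0.4845)−1) = 0.790.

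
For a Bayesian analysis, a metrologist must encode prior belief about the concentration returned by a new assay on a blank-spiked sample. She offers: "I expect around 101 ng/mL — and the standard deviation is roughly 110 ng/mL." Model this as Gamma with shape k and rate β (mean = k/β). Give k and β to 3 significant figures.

k ≈ 0.843, β ≈ 0.00835

For Gamma(k, rate β): mean = k/β, variance = k/β², so CV = 1/√k.
CV = SD/mean = 110/101 = 1.089, hence k = 1/CV² = 0.843.
Then β = k/mean = 0.843/101 = 0.00835.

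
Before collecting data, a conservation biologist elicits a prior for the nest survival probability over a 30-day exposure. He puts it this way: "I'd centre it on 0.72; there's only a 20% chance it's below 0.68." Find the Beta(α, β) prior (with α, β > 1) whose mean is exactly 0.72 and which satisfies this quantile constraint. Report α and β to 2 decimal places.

α ≈ 62.59, β ≈ 24.34

With mean 0.72 fixed, write α = 0.72s, β = 0.28s where s = α+β.
Need P(θ < 0.68) = 0.2 under Beta(0.72s, 0.28s). Normal approximation: (q−m)/√(m(1−m)/s) ≈ z_{0.2} = -0.842, so s ≈ 0.72·0.28·(-0.842)²/(0.68−0.72)² = 89.2.
At s = 89.2: P(θ<0.68) ≈ 0.197. Adjusting to match 0.2 gives s ≈ 86.93.
So α = 0.72·86.93 ≈ 62.59, β = 0.28·86.93 ≈ 24.34.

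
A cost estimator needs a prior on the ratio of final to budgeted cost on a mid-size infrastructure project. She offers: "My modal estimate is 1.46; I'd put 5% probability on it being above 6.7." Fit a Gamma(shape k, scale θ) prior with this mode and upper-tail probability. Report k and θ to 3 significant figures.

Gamma(k,θ) with k>1 has mode (k−1)θ, so θ = 1.46/(k−1).
Need P(X < 6.7) = 0.95 with θ tied to k this way. Start at k = 2, θ = 1.46: P(X<6.7) ≈ 0.943.
Too low — raise k to concentrate. Iterating converges to k ≈ 2.05.
Then θ = 1.46/(2.05−1) ≈ 1.39.

k ≈ 2.05, θ ≈ 1.39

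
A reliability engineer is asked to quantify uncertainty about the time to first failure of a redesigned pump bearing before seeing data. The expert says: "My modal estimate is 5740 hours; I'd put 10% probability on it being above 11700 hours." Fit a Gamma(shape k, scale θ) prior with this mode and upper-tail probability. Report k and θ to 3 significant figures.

k ≈ 4.78, θ ≈ 1520

Gamma(k,θ) with k>1 has mode (k−1)θ, so θ = 5740/(k−1).
Need P(X < 11700) = 0.9 with θ tied to k this way. Start at k = 2, θ = 5740: P(X<11700) ≈ 0.604.
Too low — raise k to concentrate. Iterating converges to k ≈ 4.78.
Then θ = 5740/(4.78−1) ≈ 1520.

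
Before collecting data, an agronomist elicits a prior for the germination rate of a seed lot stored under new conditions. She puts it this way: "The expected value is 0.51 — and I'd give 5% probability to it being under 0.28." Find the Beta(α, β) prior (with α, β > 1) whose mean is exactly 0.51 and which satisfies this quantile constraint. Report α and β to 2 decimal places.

With mean 0.51 fixed, write α = 0.51s, β = 0.49s where s = α+β.
Need P(θ < 0.28) = 0.05 under Beta(0.51s, 0.49s). Normal approximation: (q−m)/√(m(1−m)/s) ≈ z_{0.05} = -1.64, so s ≈ 0.51·0.49·(-1.64)²/(0.28−0.51)² = 12.8.
At s = 12.8: P(θ<0.28) ≈ 0.044. Adjusting to match 0.05 gives s ≈ 11.96.
So α = 0.51·11.96 ≈ 6.10, β = 0.49·11.96 ≈ 5.86.

α ≈ 6.10, β ≈ 5.86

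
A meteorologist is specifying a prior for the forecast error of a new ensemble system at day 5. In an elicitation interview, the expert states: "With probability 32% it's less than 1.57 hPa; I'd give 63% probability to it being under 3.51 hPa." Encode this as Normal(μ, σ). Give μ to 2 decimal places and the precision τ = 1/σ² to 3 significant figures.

For Normal(μ,σ), the p-quantile is μ + z_p·σ. Here z_{0.32} = -0.4677, z_{0.63} = 0.3319.
So 1.57 = μ − 0.4677σ and 3.51 = μ + 0.3319σ.
Subtracting: σ = (3.51 − 1.57)/(0.3319 − (-0.4677)) = 2.43.
Then μ = 1.57 − (-0.4677)·2.43 = 2.70.
Precision τ = 1/σ² = 1/2.426² = 0.17.

μ = 2.70, τ = 0.17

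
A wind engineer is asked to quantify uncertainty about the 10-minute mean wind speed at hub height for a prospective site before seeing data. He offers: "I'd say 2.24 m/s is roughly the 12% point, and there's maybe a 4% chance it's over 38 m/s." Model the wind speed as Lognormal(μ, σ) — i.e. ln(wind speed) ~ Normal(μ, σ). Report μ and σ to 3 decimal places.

μ ≈ 1.943, σ ≈ 0.968

If T ~ Lognormal(μ,σ) then ln T ~ Normal(μ,σ), so the p-quantile of ln T is μ + z_p·σ.
ln(2.24) = 0.8065 and ln(38) = 3.638; z_{0.12} = -1.175, z_{0.96} = 1.751.
σ = (3.638 − 0.8065)/(1.751 − (-1.175)) = 0.968.
μ = 0.8065 − (-1.175)·0.968 = 1.943.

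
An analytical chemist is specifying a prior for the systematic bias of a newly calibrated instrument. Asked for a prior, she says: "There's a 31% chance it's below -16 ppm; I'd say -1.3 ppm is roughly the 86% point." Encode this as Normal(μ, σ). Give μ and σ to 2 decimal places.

μ = -11.38, σ = 9.33

The p-quantile of Normal(μ,σ) is μ + z_p·σ, with z_{0.31} = -0.4959 and z_{0.86} = 1.08.
Eliminate σ: μ = (z₂·x₁ − z₁·x₂)/(z₂ − z₁) = (1.08·-16 − (-0.4959)·-1.3)/1.576 = -11.38.
Then σ = (x₂ − x₁)/(z₂ − z₁) = (-1.3 − -16)/1.576 = 9.33.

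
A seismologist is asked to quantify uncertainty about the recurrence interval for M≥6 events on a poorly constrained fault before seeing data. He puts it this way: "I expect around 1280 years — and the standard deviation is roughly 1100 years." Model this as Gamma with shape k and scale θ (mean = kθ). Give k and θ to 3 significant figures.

k ≈ 1.35, θ ≈ 945

For Gamma(k, scale θ): mean = kθ, variance = kθ², so CV = 1/√k.
CV = SD/mean = 1100/1280 = 0.8594, hence k = 1/CV² = 1.35.
Then θ = mean/k = 1280/1.35 = 945.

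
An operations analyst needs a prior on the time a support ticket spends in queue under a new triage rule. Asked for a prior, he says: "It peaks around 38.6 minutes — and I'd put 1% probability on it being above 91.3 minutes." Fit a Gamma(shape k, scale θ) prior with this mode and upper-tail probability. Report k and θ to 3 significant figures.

Gamma(k,θ) with k>1 has mode (k−1)θ, so θ = 38.6/(k−1).
Need P(X < 91.3) = 0.99 with θ tied to k this way. Start at k = 2, θ = 38.6: P(X<91.3) ≈ 0.684.
Too low — raise k to concentrate. Iterating converges to k ≈ 7.41.
Then θ = 38.6/(7.41−1) ≈ 6.02.

k ≈ 7.41, θ ≈ 6.02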